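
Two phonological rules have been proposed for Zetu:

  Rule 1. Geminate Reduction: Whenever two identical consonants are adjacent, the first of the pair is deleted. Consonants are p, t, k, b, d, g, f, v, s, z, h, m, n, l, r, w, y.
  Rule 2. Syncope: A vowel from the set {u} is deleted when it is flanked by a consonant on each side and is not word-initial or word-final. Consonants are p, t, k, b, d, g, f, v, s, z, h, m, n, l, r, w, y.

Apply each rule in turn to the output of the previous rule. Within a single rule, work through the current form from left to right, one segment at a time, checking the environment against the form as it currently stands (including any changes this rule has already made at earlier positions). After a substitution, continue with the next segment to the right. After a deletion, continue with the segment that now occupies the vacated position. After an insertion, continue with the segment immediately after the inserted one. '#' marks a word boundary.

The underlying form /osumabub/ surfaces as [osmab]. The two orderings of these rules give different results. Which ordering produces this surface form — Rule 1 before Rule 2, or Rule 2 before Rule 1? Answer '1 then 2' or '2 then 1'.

Order 1 then 2:
  1 Geminate Reduction: no change — [osumabub]
  2 Syncope: [osumabub] → [osmabb]
  result: [osmabb]
Order 2 then 1:
  2 Syncope: [osumabub] → [osmabb]
  1 Geminate Reduction: [osmabb] → [osmab]
  result: [osmab]

2 then 1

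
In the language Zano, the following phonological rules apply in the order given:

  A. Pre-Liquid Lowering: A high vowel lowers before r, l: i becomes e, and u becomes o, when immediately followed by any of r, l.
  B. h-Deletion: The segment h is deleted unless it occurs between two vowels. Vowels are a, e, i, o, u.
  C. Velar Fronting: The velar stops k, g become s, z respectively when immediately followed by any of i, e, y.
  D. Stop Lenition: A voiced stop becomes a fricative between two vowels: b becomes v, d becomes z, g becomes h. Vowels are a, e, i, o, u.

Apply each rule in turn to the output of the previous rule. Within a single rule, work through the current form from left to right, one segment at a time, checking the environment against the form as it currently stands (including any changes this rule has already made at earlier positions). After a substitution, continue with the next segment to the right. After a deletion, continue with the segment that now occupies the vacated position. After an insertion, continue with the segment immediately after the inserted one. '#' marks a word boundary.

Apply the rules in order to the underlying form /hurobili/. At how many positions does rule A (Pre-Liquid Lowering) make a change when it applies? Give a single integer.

2

A Pre-Liquid Lowering: [hurobili] → [horobeli]
B h-Deletion: [horobeli] → [orobeli]
C Velar Fronting: no change — [orobeli]
D Stop Lenition: [orobeli] → [oroveli]
Rule A changed 2 position(s).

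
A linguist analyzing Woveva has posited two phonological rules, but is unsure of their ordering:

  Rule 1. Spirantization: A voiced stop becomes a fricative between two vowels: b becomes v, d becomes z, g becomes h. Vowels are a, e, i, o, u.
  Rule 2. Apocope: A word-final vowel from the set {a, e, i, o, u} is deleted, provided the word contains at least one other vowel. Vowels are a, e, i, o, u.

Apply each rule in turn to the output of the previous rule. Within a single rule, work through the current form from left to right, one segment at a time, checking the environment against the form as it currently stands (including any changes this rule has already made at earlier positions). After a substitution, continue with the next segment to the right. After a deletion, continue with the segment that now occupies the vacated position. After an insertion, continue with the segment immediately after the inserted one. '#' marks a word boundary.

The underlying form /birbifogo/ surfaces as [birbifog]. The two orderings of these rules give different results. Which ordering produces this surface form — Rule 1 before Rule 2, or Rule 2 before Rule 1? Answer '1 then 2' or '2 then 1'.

Order 1 then 2:
  1 Spirantization: [birbifogo] → [birbifoho]
  2 Apocope: [birbifoho] → [birbifoh]
  result: [birbifoh]
Order 2 then 1:
  2 Apocope: [birbifogo] → [birbifog]
  1 Spirantization: no change — [birbifog]
  result: [birbifog]

2 then 1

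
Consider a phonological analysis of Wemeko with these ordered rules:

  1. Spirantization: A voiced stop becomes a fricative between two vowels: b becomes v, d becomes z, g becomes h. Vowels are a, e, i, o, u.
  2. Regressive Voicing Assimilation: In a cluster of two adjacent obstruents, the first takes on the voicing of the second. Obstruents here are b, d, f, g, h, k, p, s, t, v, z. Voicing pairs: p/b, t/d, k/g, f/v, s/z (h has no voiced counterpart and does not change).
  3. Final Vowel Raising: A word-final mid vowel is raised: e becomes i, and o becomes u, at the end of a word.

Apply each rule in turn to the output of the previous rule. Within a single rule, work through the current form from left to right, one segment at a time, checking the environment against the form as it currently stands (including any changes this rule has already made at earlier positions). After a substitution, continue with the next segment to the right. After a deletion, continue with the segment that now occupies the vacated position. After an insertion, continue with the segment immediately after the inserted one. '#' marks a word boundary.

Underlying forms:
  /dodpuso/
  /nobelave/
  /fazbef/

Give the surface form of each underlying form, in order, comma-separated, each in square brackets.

[dotpusu], [novelavi], [fazbef]

/dodpuso/:
  1 Spirantization: no change — [dodpuso]
  2 Regressive Voicing Assimilation: [dodpuso] → [dotpuso]
  3 Final Vowel Raising: [dotpuso] → [dotpusu]
/nobelave/:
  1 Spirantization: [nobelave] → [novelave]
  2 Regressive Voicing Assimilation: no change — [novelave]
  3 Final Vowel Raising: [novelave] → [novelavi]
/fazbef/:
  1 Spirantization: no change — [fazbef]
  2 Regressive Voicing Assimilation: no change — [fazbef]
  3 Final Vowel Raising: no change — [fazbef]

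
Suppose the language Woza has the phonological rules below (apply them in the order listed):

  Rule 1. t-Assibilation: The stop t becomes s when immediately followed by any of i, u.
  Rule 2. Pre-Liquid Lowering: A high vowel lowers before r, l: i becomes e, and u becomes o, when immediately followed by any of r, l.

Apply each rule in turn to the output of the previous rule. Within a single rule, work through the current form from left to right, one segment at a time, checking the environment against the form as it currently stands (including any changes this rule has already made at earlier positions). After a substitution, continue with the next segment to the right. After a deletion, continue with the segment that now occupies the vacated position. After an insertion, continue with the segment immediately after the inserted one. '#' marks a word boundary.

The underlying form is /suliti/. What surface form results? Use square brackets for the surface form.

Rule 1 t-Assibilation: [suliti] → [sulisi]
Rule 2 Pre-Liquid Lowering: [sulisi] → [solisi]

[solisi]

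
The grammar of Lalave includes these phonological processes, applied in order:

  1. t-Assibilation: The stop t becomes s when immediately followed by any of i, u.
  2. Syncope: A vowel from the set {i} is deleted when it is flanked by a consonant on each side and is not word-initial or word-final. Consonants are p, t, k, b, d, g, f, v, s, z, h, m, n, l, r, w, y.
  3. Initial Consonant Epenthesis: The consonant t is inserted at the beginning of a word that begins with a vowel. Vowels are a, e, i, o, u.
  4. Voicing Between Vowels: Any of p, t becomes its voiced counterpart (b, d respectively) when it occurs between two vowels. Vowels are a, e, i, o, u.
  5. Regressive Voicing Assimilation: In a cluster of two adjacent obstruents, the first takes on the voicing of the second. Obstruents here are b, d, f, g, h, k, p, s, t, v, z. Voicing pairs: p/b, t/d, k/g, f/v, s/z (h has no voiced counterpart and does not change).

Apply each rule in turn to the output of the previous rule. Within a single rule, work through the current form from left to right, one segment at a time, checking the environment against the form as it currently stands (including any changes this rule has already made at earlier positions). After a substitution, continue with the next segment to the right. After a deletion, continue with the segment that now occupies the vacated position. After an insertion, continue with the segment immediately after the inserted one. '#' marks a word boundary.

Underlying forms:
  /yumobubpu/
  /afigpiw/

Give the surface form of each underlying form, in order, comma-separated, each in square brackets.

/yumobubpu/:
  1 t-Assibilation: no change — [yumobubpu]
  2 Syncope: no change — [yumobubpu]
  3 Initial Consonant Epenthesis: no change — [yumobubpu]
  4 Voicing Between Vowels: no change — [yumobubpu]
  5 Regressive Voicing Assimilation: [yumobubpu] → [yumobuppu]
/afigpiw/:
  1 t-Assibilation: no change — [afigpiw]
  2 Syncope: [afigpiw] → [afgpw]
  3 Initial Consonant Epenthesis: [afgpw] → [tafgpw]
  4 Voicing Between Vowels: no change — [tafgpw]
  5 Regressive Voicing Assimilation: [tafgpw] → [tavkpw]

[yumobuppu], [tavkpw]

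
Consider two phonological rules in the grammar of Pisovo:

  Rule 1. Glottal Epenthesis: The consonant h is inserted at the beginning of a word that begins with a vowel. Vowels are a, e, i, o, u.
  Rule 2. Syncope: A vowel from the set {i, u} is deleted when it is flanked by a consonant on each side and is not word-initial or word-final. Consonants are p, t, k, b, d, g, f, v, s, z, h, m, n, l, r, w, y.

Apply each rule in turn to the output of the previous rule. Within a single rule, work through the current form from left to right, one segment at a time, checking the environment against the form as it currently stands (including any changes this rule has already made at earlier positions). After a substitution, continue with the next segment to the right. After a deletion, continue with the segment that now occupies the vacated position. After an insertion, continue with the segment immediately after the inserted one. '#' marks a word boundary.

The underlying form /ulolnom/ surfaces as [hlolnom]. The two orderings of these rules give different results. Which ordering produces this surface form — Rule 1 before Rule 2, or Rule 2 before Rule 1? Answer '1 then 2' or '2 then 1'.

1 then 2

Order 1 then 2:
  1 Glottal Epenthesis: [ulolnom] → [hulolnom]
  2 Syncope: [hulolnom] → [hlolnom]
  result: [hlolnom]
Order 2 then 1:
  2 Syncope: no change — [ulolnom]
  1 Glottal Epenthesis: [ulolnom] → [hulolnom]
  result: [hulolnom]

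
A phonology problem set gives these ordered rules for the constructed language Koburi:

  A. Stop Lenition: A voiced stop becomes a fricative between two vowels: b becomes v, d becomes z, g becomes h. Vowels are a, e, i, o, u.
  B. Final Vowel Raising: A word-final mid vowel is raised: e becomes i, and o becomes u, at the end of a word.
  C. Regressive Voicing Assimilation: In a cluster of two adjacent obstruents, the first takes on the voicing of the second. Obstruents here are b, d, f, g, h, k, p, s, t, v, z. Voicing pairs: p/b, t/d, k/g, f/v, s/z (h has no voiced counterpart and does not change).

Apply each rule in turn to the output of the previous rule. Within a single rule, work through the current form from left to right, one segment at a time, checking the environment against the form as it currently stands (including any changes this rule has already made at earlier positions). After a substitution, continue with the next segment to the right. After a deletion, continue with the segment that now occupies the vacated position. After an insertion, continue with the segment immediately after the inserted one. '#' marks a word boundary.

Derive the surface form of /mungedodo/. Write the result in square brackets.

[mungezozu]

A Stop Lenition: [mungedodo] → [mungezozo]
B Final Vowel Raising: [mungezozo] → [mungezozu]
C Regressive Voicing Assimilation: no change — [mungezozu]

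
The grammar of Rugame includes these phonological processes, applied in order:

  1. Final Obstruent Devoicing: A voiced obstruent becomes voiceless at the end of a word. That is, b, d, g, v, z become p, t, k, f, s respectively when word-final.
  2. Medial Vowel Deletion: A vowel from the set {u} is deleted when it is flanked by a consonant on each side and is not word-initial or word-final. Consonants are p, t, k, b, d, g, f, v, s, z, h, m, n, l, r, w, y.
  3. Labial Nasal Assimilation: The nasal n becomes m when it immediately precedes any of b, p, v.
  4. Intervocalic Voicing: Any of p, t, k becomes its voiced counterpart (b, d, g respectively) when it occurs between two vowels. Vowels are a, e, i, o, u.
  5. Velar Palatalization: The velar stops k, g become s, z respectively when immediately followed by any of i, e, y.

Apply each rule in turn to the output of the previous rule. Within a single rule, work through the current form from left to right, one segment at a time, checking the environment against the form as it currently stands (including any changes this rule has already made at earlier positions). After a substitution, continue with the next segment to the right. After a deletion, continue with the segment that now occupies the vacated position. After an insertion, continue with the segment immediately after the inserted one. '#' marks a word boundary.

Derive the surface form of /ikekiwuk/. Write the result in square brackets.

1 Final Obstruent Devoicing: no change — [ikekiwuk]
2 Medial Vowel Deletion: [ikekiwuk] → [ikekiwk]
3 Labial Nasal Assimilation: no change — [ikekiwk]
4 Intervocalic Voicing: [ikekiwk] → [igegiwk]
5 Velar Palatalization: [igegiwk] → [izeziwk]

[izeziwk]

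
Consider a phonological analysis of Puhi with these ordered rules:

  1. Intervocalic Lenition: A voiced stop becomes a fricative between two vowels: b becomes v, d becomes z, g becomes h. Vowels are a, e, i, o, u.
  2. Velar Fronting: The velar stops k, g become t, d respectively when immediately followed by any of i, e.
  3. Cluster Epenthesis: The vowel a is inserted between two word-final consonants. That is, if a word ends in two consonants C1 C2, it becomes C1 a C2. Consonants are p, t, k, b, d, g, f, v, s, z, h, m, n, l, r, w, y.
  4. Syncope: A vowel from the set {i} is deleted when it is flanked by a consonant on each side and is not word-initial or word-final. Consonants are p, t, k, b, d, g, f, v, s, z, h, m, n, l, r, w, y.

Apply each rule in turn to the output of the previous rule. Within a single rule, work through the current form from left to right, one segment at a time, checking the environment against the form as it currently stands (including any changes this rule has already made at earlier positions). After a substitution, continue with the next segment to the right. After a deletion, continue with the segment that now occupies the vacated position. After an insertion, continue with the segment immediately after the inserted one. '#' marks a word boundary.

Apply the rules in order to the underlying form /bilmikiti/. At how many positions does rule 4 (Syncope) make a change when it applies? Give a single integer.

1 Intervocalic Lenition: no change — [bilmikiti]
2 Velar Fronting: [bilmikiti] → [bilmititi]
3 Cluster Epenthesis: no change — [bilmititi]
4 Syncope: [bilmititi] → [blmtti]
Rule 4 changed 3 position(s).

3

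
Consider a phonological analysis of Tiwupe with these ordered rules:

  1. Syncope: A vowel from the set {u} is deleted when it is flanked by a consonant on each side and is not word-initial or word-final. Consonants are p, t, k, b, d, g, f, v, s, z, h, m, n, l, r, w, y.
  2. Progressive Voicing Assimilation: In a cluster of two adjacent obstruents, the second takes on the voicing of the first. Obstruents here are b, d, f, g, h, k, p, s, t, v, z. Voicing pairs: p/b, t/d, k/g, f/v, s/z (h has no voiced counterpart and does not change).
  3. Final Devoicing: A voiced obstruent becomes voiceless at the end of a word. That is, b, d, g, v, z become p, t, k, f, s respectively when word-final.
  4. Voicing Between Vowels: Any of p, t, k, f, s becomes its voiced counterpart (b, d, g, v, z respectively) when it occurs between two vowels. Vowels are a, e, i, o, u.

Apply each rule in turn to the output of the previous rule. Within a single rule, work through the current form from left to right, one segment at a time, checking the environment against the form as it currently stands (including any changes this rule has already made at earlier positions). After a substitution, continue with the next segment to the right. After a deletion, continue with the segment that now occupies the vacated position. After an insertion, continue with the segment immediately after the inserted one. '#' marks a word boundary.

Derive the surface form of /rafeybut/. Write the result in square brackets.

1 Syncope: [rafeybut] → [rafeybt]
2 Progressive Voicing Assimilation: [rafeybt] → [rafeybd]
3 Final Devoicing: [rafeybd] → [rafeybt]
4 Voicing Between Vowels: [rafeybt] → [raveybt]

[raveybt]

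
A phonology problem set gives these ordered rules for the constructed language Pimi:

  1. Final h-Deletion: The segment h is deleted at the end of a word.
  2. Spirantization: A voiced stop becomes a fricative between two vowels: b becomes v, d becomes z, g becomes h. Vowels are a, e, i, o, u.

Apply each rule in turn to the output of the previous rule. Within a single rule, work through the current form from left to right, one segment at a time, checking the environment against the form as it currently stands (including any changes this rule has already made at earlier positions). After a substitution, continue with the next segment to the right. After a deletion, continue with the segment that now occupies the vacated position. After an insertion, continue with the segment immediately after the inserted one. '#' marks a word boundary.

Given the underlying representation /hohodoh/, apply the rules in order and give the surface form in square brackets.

[hohozo]

1 Final h-Deletion: [hohodoh] → [hohodo]
2 Spirantization: [hohodo] → [hohozo]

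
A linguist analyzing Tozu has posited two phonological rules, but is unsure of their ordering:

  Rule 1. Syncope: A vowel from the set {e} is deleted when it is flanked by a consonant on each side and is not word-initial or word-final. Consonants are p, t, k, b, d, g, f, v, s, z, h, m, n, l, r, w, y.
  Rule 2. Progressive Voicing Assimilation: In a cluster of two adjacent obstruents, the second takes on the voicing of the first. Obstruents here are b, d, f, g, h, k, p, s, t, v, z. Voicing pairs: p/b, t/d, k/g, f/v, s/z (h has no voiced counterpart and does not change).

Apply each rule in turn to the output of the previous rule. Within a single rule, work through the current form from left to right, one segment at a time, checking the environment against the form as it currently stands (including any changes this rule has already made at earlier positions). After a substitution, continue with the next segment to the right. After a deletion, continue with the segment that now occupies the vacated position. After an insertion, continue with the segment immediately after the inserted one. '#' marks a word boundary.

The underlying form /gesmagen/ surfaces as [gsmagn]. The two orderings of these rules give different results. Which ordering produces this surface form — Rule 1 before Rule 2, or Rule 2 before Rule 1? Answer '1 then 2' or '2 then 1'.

2 then 1

Order 1 then 2:
  1 Syncope: [gesmagen] → [gsmagn]
  2 Progressive Voicing Assimilation: [gsmagn] → [gzmagn]
  result: [gzmagn]
Order 2 then 1:
  2 Progressive Voicing Assimilation: no change — [gesmagen]
  1 Syncope: [gesmagen] → [gsmagn]
  result: [gsmagn]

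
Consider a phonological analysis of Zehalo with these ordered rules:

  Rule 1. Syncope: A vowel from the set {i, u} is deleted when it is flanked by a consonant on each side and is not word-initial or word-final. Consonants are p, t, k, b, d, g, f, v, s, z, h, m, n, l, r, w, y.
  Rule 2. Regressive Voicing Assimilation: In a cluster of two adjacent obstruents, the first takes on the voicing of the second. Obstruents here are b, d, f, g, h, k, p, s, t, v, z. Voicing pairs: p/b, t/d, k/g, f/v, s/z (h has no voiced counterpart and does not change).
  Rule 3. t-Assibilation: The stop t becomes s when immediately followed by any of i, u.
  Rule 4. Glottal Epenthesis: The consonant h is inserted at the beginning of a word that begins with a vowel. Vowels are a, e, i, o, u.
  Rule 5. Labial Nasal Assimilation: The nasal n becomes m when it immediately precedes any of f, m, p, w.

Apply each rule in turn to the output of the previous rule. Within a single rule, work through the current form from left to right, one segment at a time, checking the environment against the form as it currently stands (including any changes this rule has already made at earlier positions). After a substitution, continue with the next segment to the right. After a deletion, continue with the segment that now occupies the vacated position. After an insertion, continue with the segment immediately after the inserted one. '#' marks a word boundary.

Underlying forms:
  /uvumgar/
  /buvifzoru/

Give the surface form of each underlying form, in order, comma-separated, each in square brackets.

/uvumgar/:
  Rule 1 Syncope: [uvumgar] → [uvmgar]
  Rule 2 Regressive Voicing Assimilation: no change — [uvmgar]
  Rule 3 t-Assibilation: no change — [uvmgar]
  Rule 4 Glottal Epenthesis: [uvmgar] → [huvmgar]
  Rule 5 Labial Nasal Assimilation: no change — [huvmgar]
/buvifzoru/:
  Rule 1 Syncope: [buvifzoru] → [bvfzoru]
  Rule 2 Regressive Voicing Assimilation: [bvfzoru] → [bfvzoru]
  Rule 3 t-Assibilation: no change — [bfvzoru]
  Rule 4 Glottal Epenthesis: no change — [bfvzoru]
  Rule 5 Labial Nasal Assimilation: no change — [bfvzoru]

[huvmgar], [bfvzoru]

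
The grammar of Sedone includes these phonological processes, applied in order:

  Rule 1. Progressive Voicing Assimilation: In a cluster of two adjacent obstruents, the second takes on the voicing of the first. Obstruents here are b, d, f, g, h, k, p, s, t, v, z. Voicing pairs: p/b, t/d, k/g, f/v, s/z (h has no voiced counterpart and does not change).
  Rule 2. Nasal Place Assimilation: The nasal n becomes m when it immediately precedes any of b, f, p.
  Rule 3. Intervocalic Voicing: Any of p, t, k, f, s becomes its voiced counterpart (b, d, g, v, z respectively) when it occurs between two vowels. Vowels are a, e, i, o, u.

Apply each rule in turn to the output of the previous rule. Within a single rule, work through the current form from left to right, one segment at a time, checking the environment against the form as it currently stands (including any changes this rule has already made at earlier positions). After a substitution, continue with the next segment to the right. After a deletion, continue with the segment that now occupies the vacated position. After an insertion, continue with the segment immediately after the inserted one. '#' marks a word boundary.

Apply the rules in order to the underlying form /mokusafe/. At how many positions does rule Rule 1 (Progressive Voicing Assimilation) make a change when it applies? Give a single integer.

0

Rule 1 Progressive Voicing Assimilation: no change — [mokusafe]
Rule 2 Nasal Place Assimilation: no change — [mokusafe]
Rule 3 Intervocalic Voicing: [mokusafe] → [moguzave]
Rule Rule 1 changed 0 position(s).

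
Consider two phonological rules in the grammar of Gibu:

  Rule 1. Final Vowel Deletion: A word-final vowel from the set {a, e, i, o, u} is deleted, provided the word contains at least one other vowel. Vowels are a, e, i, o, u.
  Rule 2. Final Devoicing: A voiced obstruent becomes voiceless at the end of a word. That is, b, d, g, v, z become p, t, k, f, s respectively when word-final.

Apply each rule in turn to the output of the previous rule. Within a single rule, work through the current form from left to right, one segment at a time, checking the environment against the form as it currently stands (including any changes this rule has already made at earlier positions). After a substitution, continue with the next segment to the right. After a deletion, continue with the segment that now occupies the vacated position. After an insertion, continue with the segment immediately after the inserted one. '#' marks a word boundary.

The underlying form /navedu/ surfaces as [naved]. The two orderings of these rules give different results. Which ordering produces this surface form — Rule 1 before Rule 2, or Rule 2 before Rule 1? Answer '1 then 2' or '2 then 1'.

Order 1 then 2:
  1 Final Vowel Deletion: [navedu] → [naved]
  2 Final Devoicing: [naved] → [navet]
  result: [navet]
Order 2 then 1:
  2 Final Devoicing: no change — [navedu]
  1 Final Vowel Deletion: [navedu] → [naved]
  result: [naved]

2 then 1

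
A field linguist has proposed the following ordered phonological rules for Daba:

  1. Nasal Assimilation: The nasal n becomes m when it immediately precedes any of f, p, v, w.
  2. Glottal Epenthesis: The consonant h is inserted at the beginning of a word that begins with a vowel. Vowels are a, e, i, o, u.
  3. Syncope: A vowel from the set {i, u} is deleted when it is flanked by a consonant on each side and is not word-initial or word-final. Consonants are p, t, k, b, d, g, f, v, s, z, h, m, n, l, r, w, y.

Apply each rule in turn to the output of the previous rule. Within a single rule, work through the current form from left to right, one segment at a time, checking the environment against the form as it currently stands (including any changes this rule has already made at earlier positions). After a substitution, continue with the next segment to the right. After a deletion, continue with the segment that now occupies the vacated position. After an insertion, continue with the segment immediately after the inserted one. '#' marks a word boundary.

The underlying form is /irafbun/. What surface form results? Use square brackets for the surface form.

[hrafbn]

1 Nasal Assimilation: no change — [irafbun]
2 Glottal Epenthesis: [irafbun] → [hirafbun]
3 Syncope: [hirafbun] → [hrafbn]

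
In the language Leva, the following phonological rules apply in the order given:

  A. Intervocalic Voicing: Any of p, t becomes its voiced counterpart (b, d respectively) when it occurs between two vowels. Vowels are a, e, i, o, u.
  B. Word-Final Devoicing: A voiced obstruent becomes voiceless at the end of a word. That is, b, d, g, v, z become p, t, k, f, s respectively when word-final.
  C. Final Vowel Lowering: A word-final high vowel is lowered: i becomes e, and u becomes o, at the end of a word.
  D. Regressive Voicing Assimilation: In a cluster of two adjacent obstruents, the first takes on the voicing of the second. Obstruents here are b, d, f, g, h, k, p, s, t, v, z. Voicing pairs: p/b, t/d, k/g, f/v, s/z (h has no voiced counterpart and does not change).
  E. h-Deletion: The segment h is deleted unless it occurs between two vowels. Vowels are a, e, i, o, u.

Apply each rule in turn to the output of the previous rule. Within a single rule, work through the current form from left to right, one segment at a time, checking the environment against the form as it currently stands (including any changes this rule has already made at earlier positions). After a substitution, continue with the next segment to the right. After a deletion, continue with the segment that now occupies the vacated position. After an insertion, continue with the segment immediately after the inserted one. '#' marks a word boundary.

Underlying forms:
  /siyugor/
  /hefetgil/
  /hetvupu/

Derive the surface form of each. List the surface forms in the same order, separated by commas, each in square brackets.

[siyugor], [efedgil], [edvubo]

/siyugor/:
  A Intervocalic Voicing: no change — [siyugor]
  B Word-Final Devoicing: no change — [siyugor]
  C Final Vowel Lowering: no change — [siyugor]
  D Regressive Voicing Assimilation: no change — [siyugor]
  E h-Deletion: no change — [siyugor]
/hefetgil/:
  A Intervocalic Voicing: no change — [hefetgil]
  B Word-Final Devoicing: no change — [hefetgil]
  C Final Vowel Lowering: no change — [hefetgil]
  D Regressive Voicing Assimilation: [hefetgil] → [hefedgil]
  E h-Deletion: [hefedgil] → [efedgil]
/hetvupu/:
  A Intervocalic Voicing: [hetvupu] → [hetvubu]
  B Word-Final Devoicing: no change — [hetvubu]
  C Final Vowel Lowering: [hetvubu] → [hetvubo]
  D Regressive Voicing Assimilation: [hetvubo] → [hedvubo]
  E h-Deletion: [hedvubo] → [edvubo]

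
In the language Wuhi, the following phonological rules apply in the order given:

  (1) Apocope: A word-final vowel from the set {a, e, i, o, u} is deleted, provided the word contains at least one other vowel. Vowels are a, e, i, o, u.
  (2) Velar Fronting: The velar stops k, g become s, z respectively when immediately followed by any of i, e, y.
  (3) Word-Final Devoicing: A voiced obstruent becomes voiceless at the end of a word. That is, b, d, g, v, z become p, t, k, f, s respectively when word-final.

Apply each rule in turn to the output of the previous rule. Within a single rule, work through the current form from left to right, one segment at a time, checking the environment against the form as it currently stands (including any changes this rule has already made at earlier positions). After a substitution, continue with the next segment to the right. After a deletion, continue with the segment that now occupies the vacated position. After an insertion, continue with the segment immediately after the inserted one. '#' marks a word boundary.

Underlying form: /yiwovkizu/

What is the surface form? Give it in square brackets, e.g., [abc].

[yiwovsis]

(1) Apocope: [yiwovkizu] → [yiwovkiz]
(2) Velar Fronting: [yiwovkiz] → [yiwovsiz]
(3) Word-Final Devoicing: [yiwovsiz] → [yiwovsis]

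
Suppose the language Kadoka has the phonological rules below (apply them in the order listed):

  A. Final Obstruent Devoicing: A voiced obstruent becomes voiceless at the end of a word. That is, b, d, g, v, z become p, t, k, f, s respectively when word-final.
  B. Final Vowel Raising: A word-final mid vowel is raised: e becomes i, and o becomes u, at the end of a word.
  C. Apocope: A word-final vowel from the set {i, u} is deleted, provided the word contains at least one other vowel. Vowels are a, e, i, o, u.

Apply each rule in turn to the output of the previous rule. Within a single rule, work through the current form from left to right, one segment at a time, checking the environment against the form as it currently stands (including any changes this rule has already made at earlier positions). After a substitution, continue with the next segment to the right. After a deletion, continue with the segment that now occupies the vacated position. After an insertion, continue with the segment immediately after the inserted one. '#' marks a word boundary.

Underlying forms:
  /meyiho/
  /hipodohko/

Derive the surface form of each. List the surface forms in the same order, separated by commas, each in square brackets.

[meyih], [hipodohk]

/meyiho/:
  A Final Obstruent Devoicing: no change — [meyiho]
  B Final Vowel Raising: [meyiho] → [meyihu]
  C Apocope: [meyihu] → [meyih]
/hipodohko/:
  A Final Obstruent Devoicing: no change — [hipodohko]
  B Final Vowel Raising: [hipodohko] → [hipodohku]
  C Apocope: [hipodohku] → [hipodohk]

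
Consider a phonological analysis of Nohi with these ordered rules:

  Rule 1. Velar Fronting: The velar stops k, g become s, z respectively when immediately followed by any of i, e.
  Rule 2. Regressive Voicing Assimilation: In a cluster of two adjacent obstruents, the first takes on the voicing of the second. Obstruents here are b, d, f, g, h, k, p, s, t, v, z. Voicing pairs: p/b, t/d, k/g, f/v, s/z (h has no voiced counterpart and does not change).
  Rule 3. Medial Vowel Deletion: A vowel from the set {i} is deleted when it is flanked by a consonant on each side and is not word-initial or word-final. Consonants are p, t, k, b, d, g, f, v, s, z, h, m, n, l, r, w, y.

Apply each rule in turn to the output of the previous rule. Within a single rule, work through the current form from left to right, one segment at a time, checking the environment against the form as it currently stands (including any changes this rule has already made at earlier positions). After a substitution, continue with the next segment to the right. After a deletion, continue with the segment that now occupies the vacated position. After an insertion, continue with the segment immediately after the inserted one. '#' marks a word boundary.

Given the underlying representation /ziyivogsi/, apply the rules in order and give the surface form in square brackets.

Rule 1 Velar Fronting: no change — [ziyivogsi]
Rule 2 Regressive Voicing Assimilation: [ziyivogsi] → [ziyivoksi]
Rule 3 Medial Vowel Deletion: [ziyivoksi] → [zyvoksi]

[zyvoksi]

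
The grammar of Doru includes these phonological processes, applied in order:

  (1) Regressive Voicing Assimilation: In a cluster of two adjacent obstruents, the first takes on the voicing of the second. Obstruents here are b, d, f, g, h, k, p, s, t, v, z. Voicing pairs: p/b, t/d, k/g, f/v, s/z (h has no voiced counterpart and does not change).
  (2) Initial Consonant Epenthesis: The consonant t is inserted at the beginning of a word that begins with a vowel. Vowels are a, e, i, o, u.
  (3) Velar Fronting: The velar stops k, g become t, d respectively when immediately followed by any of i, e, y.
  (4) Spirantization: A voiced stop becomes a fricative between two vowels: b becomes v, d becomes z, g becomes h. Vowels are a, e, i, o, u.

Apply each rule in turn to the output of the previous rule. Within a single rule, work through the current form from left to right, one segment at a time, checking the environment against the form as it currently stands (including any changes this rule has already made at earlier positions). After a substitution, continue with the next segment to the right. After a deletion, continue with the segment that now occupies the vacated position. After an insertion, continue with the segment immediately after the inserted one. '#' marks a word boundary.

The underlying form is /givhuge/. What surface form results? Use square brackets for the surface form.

[difhuze]

(1) Regressive Voicing Assimilation: [givhuge] → [gifhuge]
(2) Initial Consonant Epenthesis: no change — [gifhuge]
(3) Velar Fronting: [gifhuge] → [difhude]
(4) Spirantization: [difhude] → [difhuze]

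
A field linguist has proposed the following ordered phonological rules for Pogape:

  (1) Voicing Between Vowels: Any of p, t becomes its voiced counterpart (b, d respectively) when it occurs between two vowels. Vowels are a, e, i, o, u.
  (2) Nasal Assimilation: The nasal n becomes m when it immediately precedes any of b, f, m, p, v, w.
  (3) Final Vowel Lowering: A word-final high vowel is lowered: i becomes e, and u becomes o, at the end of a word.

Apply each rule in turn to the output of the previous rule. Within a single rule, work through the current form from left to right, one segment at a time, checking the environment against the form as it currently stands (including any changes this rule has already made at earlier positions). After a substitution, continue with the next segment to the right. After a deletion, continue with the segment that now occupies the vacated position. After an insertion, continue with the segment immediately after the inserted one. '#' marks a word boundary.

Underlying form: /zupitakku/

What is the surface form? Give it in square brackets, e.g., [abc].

(1) Voicing Between Vowels: [zupitakku] → [zubidakku]
(2) Nasal Assimilation: no change — [zubidakku]
(3) Final Vowel Lowering: [zubidakku] → [zubidakko]

[zubidakko]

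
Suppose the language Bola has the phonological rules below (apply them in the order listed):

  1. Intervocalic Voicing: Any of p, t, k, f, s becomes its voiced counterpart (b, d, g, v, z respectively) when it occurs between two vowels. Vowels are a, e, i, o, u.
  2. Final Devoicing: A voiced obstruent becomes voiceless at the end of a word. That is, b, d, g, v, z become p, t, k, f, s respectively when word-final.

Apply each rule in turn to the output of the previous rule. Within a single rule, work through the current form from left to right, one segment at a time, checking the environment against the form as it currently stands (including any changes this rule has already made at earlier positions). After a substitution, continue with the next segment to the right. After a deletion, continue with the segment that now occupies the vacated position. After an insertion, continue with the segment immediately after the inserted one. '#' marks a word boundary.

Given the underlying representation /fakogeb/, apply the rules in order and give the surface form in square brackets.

[fagogep]

1 Intervocalic Voicing: [fakogeb] → [fagogeb]
2 Final Devoicing: [fagogeb] → [fagogep]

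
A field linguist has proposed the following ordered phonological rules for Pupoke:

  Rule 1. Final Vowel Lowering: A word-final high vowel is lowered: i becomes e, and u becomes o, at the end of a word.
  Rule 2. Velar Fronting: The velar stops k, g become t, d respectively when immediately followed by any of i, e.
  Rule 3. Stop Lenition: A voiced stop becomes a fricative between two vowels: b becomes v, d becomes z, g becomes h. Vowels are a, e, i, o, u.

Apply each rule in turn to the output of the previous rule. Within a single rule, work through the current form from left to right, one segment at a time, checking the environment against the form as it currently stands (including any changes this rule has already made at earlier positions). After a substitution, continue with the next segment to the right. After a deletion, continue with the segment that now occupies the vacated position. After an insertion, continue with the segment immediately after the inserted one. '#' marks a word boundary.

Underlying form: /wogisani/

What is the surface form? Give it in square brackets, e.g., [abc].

[wozisane]

Rule 1 Final Vowel Lowering: [wogisani] → [wogisane]
Rule 2 Velar Fronting: [wogisane] → [wodisane]
Rule 3 Stop Lenition: [wodisane] → [wozisane]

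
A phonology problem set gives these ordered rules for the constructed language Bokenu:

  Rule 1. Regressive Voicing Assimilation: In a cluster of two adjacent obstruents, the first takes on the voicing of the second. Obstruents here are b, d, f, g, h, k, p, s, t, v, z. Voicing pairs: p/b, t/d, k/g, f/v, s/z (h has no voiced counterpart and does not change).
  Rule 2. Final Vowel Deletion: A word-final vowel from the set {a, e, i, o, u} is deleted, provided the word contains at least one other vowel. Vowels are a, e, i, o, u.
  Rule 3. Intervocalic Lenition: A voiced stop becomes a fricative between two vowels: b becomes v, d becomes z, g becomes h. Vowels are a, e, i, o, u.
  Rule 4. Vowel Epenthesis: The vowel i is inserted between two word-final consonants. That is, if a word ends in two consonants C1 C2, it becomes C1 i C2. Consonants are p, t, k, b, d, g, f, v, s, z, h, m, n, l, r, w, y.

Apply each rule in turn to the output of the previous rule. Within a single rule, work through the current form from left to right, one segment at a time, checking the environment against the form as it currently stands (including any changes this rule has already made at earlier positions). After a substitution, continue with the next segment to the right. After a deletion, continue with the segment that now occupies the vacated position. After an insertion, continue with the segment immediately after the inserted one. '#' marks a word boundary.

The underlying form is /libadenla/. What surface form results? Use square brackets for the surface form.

[livazenil]

Rule 1 Regressive Voicing Assimilation: no change — [libadenla]
Rule 2 Final Vowel Deletion: [libadenla] → [libadenl]
Rule 3 Intervocalic Lenition: [libadenl] → [livazenl]
Rule 4 Vowel Epenthesis: [livazenl] → [livazenil]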